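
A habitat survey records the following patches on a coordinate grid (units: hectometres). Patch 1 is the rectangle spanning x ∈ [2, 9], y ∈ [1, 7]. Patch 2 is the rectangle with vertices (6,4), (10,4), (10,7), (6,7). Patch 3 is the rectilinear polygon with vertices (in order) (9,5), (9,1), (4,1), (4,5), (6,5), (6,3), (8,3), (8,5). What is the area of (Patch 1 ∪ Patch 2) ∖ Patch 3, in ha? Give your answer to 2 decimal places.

|Patch 1 ∪ Patch 2| = 45.
|(Patch 1 ∪ Patch 2) ∩ Patch 3| = 16.
|(Patch 1 ∪ Patch 2) ∖ Patch 3| = 45 − 16 = 29.00.

29.00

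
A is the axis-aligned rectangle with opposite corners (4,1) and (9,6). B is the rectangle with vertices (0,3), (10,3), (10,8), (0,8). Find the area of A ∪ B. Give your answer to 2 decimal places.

By inclusion–exclusion:
Individual areas: |A| = 25, |B| = 50.
|A∩B|: x∈[4,9], y∈[3,6] → 5·3 = 15.
|A ∪ B| = 75 − 15 = 60.00.

60.00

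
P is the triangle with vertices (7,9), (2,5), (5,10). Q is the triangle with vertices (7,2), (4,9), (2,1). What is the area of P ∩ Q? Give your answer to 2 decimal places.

The intersection is the polygon with vertices (3.25,6), (3.714,7.857), (4.167,8.611), (4.766,7.213).
By the shoelace formula its area is 1.67.

1.67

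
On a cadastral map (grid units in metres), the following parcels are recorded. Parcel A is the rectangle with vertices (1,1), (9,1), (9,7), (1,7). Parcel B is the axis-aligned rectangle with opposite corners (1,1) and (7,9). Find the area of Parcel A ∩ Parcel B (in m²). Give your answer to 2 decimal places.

|Parcel A∩Parcel B|: x∈[1,7], y∈[1,7] → 6·6 = 36.

36.00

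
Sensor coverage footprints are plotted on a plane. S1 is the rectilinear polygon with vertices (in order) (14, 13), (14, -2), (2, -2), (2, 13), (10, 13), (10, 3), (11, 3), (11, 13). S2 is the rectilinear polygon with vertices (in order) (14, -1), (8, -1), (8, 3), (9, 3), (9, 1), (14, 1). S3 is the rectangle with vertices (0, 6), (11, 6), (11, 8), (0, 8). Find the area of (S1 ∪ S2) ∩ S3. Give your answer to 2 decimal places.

16.00

|S1 ∪ S2| = 170.
|(S1 ∪ S2) ∩ S3| = 16.00.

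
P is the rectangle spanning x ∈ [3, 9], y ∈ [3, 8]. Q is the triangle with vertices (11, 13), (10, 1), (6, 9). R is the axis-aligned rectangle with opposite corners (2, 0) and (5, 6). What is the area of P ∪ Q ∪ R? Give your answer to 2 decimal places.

63.75

By inclusion–exclusion:
Individual areas: |P| = 30, |Q| = 28, |R| = 18.
|P∩Q| = 6.25.
|P∩R|: x∈[3,5], y∈[3,6] → 2·3 = 6.
|Q∩R| = 0.
|P∩Q∩R| = 0.
|P ∪ Q ∪ R| = 76 − 12.25 + 0 = 63.75.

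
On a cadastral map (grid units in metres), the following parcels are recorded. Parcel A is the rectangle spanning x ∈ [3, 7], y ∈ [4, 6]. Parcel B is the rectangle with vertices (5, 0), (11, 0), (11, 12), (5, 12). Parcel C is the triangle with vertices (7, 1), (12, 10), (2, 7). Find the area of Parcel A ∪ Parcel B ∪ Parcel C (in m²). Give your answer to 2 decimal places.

By inclusion–exclusion:
Individual areas: |Parcel A| = 8, |Parcel B| = 72, |Parcel C| = 37.5.
|Parcel A∩Parcel B|: x∈[5,7], y∈[4,6] → 2·2 = 4.
|Parcel A∩Parcel C| = 6.65.
|Parcel B∩Parcel C| = 30.
|Parcel A∩Parcel B∩Parcel C| = 4.
|Parcel A ∪ Parcel B ∪ Parcel C| = 117.5 − 40.65 + 4 = 80.85.

80.85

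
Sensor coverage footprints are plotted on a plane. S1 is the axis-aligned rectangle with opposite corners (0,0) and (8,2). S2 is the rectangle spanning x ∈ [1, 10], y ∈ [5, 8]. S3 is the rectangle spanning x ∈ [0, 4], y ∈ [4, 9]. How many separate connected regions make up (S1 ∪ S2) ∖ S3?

(S1 ∪ S2) ∖ S3 splits into 2 disjoint pieces (area 16, area 18).

2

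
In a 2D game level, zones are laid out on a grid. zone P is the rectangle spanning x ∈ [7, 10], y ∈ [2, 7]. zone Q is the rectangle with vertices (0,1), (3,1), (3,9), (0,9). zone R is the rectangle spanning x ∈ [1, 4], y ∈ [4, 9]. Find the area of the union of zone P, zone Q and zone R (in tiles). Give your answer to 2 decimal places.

By inclusion–exclusion:
Individual areas: |zone P| = 15, |zone Q| = 24, |zone R| = 15.
|zone P∩zone Q| = 0 (no overlap).
|zone P∩zone R| = 0 (no overlap).
|zone Q∩zone R|: x∈[1,3], y∈[4,9] → 2·5 = 10.
|zone P∩zone Q∩zone R| = 0.
|zone P ∪ zone Q ∪ zone R| = 54 − 10 + 0 = 44.00.

44.00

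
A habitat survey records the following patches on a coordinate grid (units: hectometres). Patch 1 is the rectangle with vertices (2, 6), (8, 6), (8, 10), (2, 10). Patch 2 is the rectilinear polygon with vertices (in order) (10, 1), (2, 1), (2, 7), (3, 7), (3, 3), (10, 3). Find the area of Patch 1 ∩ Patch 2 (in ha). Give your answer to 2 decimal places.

1.00

The intersection is the polygon with vertices (2,7), (3,7), (3,6), (2,6).
By the shoelace formula its area is 1.00.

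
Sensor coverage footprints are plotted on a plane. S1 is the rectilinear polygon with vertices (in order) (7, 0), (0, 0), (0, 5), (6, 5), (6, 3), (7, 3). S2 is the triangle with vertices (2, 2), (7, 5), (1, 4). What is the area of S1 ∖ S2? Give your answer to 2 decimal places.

|S1| = 33, |S1∩S2| = 6.2833.
|S1 ∖ S2| = |S1| − |S1∩S2| = 33 − 6.2833 = 26.72.

26.72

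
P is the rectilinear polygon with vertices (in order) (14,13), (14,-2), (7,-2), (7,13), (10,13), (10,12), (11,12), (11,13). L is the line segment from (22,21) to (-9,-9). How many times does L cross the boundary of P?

2

The segment meets the boundary at (7,6.484), (13.733,13).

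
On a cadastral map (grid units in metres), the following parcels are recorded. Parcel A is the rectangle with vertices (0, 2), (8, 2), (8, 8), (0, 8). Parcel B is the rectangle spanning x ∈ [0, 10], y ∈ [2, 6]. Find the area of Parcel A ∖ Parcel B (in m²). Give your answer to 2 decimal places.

|Parcel A∩Parcel B|: x∈[0,8], y∈[2,6] → 8·4 = 32.
|Parcel A| = 48.
|Parcel A ∖ Parcel B| = |Parcel A| − |Parcel A∩Parcel B| = 48 − 32 = 16.00.

16.00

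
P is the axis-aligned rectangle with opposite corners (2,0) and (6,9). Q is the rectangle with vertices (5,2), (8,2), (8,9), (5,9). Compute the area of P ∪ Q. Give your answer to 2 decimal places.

By inclusion–exclusion:
Individual areas: |P| = 36, |Q| = 21.
|P∩Q|: x∈[5,6], y∈[2,9] → 1·7 = 7.
|P ∪ Q| = 57 − 7 = 50.00.

50.00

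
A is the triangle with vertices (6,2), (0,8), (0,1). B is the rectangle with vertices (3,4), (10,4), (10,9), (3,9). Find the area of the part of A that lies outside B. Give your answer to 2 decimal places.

|A| = 21, |A∩B| = 0.5.
|A ∖ B| = |A| − |A∩B| = 21 − 0.5 = 20.50.

20.50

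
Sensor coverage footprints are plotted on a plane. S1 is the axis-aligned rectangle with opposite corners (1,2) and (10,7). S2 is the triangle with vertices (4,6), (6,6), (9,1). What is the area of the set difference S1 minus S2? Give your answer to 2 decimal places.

|S1| = 45, |S1∩S2| = 4.8.
|S1 ∖ S2| = |S1| − |S1∩S2| = 45 − 4.8 = 40.20.

40.20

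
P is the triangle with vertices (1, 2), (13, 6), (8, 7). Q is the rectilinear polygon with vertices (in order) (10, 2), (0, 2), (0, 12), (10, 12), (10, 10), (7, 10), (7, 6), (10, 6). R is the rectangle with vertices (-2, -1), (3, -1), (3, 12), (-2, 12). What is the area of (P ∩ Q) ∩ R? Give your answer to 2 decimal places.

The region (P ∩ Q) ∩ R is the polygon with vertices (3,3.429), (3,2.667), (1,2).
By the shoelace formula its area is 0.76.

0.76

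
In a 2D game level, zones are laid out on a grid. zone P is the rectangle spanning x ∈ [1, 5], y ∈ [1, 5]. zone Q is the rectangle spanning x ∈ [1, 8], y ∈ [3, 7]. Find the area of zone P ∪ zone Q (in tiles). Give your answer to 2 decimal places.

By inclusion–exclusion:
Individual areas: |zone P| = 16, |zone Q| = 28.
|zone P∩zone Q|: x∈[1,5], y∈[3,5] → 4·2 = 8.
|zone P ∪ zone Q| = 44 − 8 = 36.00.

36.00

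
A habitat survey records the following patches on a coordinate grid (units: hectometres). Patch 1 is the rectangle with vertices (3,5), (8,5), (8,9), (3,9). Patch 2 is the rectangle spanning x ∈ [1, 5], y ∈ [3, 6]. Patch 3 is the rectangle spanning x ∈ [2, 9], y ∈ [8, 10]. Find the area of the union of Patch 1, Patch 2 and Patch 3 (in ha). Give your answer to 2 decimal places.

39.00

By inclusion–exclusion:
Individual areas: |Patch 1| = 20, |Patch 2| = 12, |Patch 3| = 14.
|Patch 1∩Patch 2|: x∈[3,5], y∈[5,6] → 2·1 = 2.
|Patch 1∩Patch 3|: x∈[3,8], y∈[8,9] → 5·1 = 5.
|Patch 2∩Patch 3| = 0 (no overlap).
|Patch 1∩Patch 2∩Patch 3| = 0.
|Patch 1 ∪ Patch 2 ∪ Patch 3| = 46 − 7 + 0 = 39.00.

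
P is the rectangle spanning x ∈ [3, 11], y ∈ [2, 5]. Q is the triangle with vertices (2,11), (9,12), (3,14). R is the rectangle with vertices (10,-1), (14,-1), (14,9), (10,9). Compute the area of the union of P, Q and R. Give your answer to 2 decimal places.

By inclusion–exclusion:
Individual areas: |P| = 24, |Q| = 10, |R| = 40.
|P∩Q| = 0.
|P∩R|: x∈[10,11], y∈[2,5] → 1·3 = 3.
|Q∩R| = 0.
|P∩Q∩R| = 0.
|P ∪ Q ∪ R| = 74 − 3 + 0 = 71.00.

71.00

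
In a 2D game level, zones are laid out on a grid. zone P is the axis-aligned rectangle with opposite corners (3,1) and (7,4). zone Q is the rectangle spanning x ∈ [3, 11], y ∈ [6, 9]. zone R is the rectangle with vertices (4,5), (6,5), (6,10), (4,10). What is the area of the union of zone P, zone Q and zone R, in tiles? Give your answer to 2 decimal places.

By inclusion–exclusion:
Individual areas: |zone P| = 12, |zone Q| = 24, |zone R| = 10.
|zone P∩zone Q| = 0 (no overlap).
|zone P∩zone R| = 0 (no overlap).
|zone Q∩zone R|: x∈[4,6], y∈[6,9] → 2·3 = 6.
|zone P∩zone Q∩zone R| = 0.
|zone P ∪ zone Q ∪ zone R| = 46 − 6 + 0 = 40.00.

40.00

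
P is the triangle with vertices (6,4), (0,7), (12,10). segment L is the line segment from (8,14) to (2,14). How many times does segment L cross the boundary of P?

0

The segment lies entirely outside P and never meets its boundary.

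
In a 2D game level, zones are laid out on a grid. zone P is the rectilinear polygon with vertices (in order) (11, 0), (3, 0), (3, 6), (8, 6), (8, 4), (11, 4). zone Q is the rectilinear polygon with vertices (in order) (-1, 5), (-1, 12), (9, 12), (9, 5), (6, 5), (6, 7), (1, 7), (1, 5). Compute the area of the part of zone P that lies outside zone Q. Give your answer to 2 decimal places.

40.00

|zone P| = 42, |zone P∩zone Q| = 2.
|zone P ∖ zone Q| = |zone P| − |zone P∩zone Q| = 42 − 2 = 40.00.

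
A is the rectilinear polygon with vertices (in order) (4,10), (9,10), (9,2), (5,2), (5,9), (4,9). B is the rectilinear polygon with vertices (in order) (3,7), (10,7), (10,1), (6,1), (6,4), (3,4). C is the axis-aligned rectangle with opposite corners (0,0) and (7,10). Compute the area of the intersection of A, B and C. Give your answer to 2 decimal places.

The intersection is the polygon with vertices (6,2), (6,4), (5,4), (5,7), (7,7), (7,2).
By the shoelace formula its area is 8.00.

8.00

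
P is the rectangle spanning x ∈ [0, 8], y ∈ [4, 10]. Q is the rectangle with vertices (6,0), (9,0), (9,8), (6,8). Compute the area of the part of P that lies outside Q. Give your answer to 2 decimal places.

|P∩Q|: x∈[6,8], y∈[4,8] → 2·4 = 8.
|P| = 48.
|P ∖ Q| = |P| − |P∩Q| = 48 − 8 = 40.00.

40.00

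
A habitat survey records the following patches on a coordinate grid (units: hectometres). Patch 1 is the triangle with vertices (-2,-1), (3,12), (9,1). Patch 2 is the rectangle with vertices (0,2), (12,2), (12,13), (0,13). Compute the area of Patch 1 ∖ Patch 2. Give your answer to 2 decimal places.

20.93

|Patch 1| = 66.5, |Patch 1∩Patch 2| = 45.5727.
|Patch 1 ∖ Patch 2| = |Patch 1| − |Patch 1∩Patch 2| = 66.5 − 45.5727 = 20.93.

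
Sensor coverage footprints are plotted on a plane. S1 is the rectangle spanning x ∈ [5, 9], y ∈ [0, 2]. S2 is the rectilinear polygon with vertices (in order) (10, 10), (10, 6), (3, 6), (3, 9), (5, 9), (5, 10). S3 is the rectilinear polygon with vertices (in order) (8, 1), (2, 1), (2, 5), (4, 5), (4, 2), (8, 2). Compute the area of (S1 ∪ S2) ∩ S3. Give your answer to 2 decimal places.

The region (S1 ∪ S2) ∩ S3 is the polygon with vertices (8,2), (8,1), (5,1), (5,2).
By the shoelace formula its area is 3.00.

3.00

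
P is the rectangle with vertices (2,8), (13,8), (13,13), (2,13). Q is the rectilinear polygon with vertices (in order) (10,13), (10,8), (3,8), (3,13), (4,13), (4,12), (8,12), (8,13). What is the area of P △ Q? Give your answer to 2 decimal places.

|P| = 55, |Q| = 31, |P∩Q| = 31.
|P △ Q| = |P| + |Q| − 2·|P∩Q| = 55 + 31 − 62 = 24.00.

24.00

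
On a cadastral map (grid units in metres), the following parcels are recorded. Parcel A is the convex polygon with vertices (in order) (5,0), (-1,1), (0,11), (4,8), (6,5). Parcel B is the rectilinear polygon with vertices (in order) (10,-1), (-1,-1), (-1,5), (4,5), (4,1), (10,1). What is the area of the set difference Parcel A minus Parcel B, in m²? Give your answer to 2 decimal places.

|Parcel A| = 51.5, |Parcel A∩Parcel B| = 22.3.
|Parcel A ∖ Parcel B| = |Parcel A| − |Parcel A∩Parcel B| = 51.5 − 22.3 = 29.20.

29.20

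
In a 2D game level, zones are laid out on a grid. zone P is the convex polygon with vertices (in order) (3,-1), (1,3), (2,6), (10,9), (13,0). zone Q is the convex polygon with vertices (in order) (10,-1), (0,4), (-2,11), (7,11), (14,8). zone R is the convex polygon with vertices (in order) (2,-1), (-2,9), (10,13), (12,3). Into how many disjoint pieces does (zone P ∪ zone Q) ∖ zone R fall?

(zone P ∪ zone Q) ∖ zone R splits into 3 disjoint pieces (area 5.4783, area 9.0921, area 17.8556).

3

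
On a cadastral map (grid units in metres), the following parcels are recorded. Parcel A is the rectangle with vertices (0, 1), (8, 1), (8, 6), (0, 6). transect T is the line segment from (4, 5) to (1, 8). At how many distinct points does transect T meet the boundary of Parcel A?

1

The segment meets the boundary at (3,6).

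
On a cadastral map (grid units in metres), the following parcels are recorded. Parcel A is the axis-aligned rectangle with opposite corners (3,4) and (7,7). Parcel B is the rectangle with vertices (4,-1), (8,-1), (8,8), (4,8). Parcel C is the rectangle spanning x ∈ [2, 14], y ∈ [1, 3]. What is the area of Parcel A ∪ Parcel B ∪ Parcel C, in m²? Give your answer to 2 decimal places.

55.00

By inclusion–exclusion:
Individual areas: |Parcel A| = 12, |Parcel B| = 36, |Parcel C| = 24.
|Parcel A∩Parcel B|: x∈[4,7], y∈[4,7] → 3·3 = 9.
|Parcel A∩Parcel C| = 0 (no overlap).
|Parcel B∩Parcel C|: x∈[4,8], y∈[1,3] → 4·2 = 8.
|Parcel A∩Parcel B∩Parcel C| = 0.
|Parcel A ∪ Parcel B ∪ Parcel C| = 72 − 17 + 0 = 55.00.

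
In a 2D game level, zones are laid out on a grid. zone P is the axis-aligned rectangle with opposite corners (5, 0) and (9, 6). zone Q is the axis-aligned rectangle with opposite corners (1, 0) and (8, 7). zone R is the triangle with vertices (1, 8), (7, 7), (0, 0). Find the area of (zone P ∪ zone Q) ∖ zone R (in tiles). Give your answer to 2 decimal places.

37.00

|zone P ∪ zone Q| = 55.
|(zone P ∪ zone Q) ∩ zone R| = 18.
|(zone P ∪ zone Q) ∖ zone R| = 55 − 18 = 37.00.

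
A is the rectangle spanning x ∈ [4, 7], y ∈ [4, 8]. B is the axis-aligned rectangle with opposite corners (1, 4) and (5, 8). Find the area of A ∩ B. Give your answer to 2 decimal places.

|A∩B|: x∈[4,5], y∈[4,8] → 1·4 = 4.

4.00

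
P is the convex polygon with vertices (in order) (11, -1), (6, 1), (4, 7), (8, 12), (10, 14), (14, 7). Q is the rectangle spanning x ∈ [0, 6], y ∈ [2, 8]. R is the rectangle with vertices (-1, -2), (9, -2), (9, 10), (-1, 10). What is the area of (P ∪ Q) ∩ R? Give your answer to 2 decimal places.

The region (P ∪ Q) ∩ R is the polygon with vertices (5.667,2), (0,2), (0,8), (4.8,8), (6.4,10), (9,10), (9,-0.2), (6,1).
By the shoelace formula its area is 65.77.

65.77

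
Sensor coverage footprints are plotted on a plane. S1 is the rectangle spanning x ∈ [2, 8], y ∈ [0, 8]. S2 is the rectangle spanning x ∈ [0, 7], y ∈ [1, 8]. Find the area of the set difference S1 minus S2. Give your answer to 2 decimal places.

|S1∩S2|: x∈[2,7], y∈[1,8] → 5·7 = 35.
|S1| = 48.
|S1 ∖ S2| = |S1| − |S1∩S2| = 48 − 35 = 13.00.

13.00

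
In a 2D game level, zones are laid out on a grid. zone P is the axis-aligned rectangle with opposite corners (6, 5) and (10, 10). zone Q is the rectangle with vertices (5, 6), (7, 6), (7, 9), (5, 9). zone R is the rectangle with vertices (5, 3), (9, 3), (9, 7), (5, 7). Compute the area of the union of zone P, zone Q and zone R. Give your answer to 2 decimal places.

32.00

By inclusion–exclusion:
Individual areas: |zone P| = 20, |zone Q| = 6, |zone R| = 16.
|zone P∩zone Q|: x∈[6,7], y∈[6,9] → 1·3 = 3.
|zone P∩zone R|: x∈[6,9], y∈[5,7] → 3·2 = 6.
|zone Q∩zone R|: x∈[5,7], y∈[6,7] → 2·1 = 2.
|zone P∩zone Q∩zone R| = 1.
|zone P ∪ zone Q ∪ zone R| = 42 − 11 + 1 = 32.00.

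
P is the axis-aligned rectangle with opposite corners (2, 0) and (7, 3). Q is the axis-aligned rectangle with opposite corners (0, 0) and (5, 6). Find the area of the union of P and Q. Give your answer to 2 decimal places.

36.00

By inclusion–exclusion:
Individual areas: |P| = 15, |Q| = 30.
|P∩Q|: x∈[2,5], y∈[0,3] → 3·3 = 9.
|P ∪ Q| = 45 − 9 = 36.00.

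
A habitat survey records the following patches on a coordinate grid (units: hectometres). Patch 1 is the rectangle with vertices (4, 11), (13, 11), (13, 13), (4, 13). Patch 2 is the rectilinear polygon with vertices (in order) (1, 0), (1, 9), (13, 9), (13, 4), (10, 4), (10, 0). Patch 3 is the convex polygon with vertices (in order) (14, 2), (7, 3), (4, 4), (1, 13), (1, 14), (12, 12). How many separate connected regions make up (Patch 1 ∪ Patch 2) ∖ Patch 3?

(Patch 1 ∪ Patch 2) ∖ Patch 3 splits into 3 disjoint pieces (area 4.65, area 41.6905, area 0.4).

3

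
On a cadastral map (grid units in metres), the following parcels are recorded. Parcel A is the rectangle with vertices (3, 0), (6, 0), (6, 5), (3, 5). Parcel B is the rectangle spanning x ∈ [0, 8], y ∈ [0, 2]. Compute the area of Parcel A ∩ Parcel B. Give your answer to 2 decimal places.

|Parcel A∩Parcel B|: x∈[3,6], y∈[0,2] → 3·2 = 6.

6.00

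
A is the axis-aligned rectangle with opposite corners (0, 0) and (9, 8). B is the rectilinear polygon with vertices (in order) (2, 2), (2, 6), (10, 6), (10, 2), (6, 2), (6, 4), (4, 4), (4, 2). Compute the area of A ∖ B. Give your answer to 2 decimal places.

48.00

|A| = 72, |A∩B| = 24.
|A ∖ B| = |A| − |A∩B| = 72 − 24 = 48.00.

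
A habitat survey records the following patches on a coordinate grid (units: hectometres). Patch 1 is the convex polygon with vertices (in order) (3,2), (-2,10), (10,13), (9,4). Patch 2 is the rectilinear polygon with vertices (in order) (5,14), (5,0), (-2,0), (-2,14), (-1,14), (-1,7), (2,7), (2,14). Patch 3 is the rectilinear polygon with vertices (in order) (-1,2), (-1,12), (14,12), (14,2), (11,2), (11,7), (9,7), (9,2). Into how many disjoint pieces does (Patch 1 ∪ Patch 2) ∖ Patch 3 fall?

(Patch 1 ∪ Patch 2) ∖ Patch 3 splits into 4 disjoint pieces (area 6, area 1.9444, area 0.5, area 26).

4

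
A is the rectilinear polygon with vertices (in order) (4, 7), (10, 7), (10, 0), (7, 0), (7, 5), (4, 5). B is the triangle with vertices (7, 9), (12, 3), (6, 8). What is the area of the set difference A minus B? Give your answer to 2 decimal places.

24.80

|A| = 27, |A∩B| = 2.2.
|A ∖ B| = |A| − |A∩B| = 27 − 2.2 = 24.80.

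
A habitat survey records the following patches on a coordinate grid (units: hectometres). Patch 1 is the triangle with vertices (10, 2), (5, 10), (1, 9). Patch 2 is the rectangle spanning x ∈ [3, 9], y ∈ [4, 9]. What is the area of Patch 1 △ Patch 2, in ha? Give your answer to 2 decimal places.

21.88

|Patch 1| = 18.5, |Patch 2| = 30, |Patch 1∩Patch 2| = 13.3105.
|Patch 1 △ Patch 2| = |Patch 1| + |Patch 2| − 2·|Patch 1∩Patch 2| = 18.5 + 30 − 26.621 = 21.88.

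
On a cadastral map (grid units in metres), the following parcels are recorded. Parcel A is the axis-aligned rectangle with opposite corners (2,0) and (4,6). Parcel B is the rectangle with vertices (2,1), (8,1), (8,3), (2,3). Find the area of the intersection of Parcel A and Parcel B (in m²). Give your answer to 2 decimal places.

4.00

|Parcel A∩Parcel B|: x∈[2,4], y∈[1,3] → 2·2 = 4.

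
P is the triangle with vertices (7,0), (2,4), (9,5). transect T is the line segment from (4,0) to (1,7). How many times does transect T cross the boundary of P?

The segment meets the boundary at (2.435,3.652), (2.269,4.038).

2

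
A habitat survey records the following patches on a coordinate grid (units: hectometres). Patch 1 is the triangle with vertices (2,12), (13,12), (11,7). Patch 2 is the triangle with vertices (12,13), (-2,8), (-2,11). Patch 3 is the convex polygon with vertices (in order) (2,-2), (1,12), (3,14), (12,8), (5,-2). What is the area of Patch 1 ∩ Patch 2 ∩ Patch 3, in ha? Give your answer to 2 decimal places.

The intersection is the polygon with vertices (4.817,10.435), (2.614,11.659), (5,12), (6,12), (7.116,11.256).
By the shoelace formula its area is 3.93.

3.93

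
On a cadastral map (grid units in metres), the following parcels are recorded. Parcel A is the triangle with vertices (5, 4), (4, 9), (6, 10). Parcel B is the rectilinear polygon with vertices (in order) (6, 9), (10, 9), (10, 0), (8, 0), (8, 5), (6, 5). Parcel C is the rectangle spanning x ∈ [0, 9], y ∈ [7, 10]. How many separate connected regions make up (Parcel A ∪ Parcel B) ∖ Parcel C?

2

(Parcel A ∪ Parcel B) ∖ Parcel C splits into 2 disjoint pieces (area 1.65, area 20).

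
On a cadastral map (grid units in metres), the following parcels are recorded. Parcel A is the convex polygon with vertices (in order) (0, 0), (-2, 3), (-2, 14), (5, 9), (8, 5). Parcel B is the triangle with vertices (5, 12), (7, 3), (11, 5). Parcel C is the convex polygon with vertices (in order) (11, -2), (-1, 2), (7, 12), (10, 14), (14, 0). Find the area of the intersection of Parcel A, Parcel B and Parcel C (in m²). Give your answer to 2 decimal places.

The intersection is the polygon with vertices (6.732,4.207), (5.947,7.737), (8,5).
By the shoelace formula its area is 2.55.

2.55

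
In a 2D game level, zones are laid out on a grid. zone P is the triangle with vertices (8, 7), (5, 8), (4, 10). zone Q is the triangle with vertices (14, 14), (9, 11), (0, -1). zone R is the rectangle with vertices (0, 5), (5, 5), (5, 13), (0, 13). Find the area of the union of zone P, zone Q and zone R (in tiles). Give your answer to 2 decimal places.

57.81

By inclusion–exclusion:
Individual areas: |zone P| = 2.5, |zone Q| = 16.5, |zone R| = 40.
|zone P∩zone Q| = 0.4001.
|zone P∩zone R| = 0.625.
|zone Q∩zone R| = 0.1667.
|zone P∩zone Q∩zone R| = 0.
|zone P ∪ zone Q ∪ zone R| = 59 − 1.1917 + 0 = 57.81.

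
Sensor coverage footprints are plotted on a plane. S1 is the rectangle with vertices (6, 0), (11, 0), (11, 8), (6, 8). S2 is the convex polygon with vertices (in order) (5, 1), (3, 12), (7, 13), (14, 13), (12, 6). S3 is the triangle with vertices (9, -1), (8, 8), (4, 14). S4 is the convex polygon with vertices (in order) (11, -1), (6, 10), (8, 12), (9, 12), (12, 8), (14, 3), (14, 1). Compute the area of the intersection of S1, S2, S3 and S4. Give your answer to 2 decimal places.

1.73

The intersection is the polygon with vertices (8.353,4.824), (6.909,8), (8,8).
By the shoelace formula its area is 1.73.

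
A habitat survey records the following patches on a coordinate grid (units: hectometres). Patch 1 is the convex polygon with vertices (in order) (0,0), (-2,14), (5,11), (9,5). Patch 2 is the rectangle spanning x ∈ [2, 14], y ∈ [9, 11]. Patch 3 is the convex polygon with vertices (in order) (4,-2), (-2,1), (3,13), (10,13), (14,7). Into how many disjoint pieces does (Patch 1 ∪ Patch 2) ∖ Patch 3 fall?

2

(Patch 1 ∪ Patch 2) ∖ Patch 3 splits into 2 disjoint pieces (area 20.8844, area 4).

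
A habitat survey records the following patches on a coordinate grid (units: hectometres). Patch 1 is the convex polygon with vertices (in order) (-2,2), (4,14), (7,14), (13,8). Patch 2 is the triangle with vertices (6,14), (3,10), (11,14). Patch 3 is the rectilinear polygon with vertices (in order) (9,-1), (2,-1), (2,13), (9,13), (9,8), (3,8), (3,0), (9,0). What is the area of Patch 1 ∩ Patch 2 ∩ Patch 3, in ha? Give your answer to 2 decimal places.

5.46

The intersection is the polygon with vertices (8.333,12.667), (3,10), (5.25,13), (8,13).
By the shoelace formula its area is 5.46.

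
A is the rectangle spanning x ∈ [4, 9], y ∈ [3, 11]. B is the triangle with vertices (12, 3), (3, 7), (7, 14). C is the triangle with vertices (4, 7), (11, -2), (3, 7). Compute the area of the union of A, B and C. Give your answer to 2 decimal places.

55.34

By inclusion–exclusion:
Individual areas: |A| = 40, |B| = 39.5, |C| = 4.5.
|A∩B| = 25.8859.
|A∩C| = 2.5486.
|B∩C| = 0.3396.
|A∩B∩C| = 0.1174.
|A ∪ B ∪ C| = 84 − 28.7741 + 0.1174 = 55.34.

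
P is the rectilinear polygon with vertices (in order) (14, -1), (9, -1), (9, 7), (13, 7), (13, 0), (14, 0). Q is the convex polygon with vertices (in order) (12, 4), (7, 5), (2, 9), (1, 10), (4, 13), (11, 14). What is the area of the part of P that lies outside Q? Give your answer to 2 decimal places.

|P| = 33, |P∩Q| = 7.65.
|P ∖ Q| = |P| − |P∩Q| = 33 − 7.65 = 25.35.

25.35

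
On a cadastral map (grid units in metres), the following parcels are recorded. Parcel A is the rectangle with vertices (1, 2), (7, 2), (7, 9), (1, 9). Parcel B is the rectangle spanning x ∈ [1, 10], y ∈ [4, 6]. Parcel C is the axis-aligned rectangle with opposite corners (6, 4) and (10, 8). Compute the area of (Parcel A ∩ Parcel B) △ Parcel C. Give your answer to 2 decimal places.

|Parcel A ∩ Parcel B| = 12.
|(Parcel A ∩ Parcel B) ∩ Parcel C| = 2.
|(Parcel A ∩ Parcel B) △ Parcel C| = 12 + 16 − 4 = 24.00.

24.00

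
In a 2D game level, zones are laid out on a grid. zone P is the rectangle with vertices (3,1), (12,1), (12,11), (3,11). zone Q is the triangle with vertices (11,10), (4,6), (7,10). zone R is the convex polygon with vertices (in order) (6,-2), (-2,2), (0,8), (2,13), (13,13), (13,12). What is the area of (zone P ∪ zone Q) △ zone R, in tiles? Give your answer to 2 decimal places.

89.50

|zone P ∪ zone Q| = 90.
|(zone P ∪ zone Q) ∩ zone R| = 69.75.
|(zone P ∪ zone Q) △ zone R| = 90 + 139 − 139.5 = 89.50.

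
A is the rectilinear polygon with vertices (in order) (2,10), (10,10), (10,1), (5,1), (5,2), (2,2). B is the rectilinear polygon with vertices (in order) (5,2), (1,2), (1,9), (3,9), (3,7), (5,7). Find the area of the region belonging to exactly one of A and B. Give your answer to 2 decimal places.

59.00

|A| = 69, |B| = 24, |A∩B| = 17.
|A △ B| = |A| + |B| − 2·|A∩B| = 69 + 24 − 34 = 59.00.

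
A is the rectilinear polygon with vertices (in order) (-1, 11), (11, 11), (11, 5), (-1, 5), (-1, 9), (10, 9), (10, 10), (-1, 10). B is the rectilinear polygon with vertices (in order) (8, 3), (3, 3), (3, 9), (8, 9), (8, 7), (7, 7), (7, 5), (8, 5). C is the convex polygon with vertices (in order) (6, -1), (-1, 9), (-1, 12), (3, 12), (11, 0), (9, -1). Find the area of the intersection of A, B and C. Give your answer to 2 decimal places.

13.00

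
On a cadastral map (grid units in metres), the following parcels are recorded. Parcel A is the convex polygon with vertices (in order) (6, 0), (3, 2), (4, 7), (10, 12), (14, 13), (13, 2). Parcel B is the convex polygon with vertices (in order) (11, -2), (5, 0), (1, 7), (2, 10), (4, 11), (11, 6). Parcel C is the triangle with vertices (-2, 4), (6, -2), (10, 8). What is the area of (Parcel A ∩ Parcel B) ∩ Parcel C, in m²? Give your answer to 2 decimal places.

The region (Parcel A ∩ Parcel B) ∩ Parcel C is the polygon with vertices (3.222,3.111), (3.786,5.929), (8.773,7.591), (9.6,7), (6.903,0.258), (6,0), (4.385,1.077).
By the shoelace formula its area is 29.09.

29.09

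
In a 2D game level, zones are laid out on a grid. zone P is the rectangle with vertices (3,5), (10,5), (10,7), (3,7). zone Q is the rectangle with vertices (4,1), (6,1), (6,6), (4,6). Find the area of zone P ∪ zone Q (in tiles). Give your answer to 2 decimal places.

By inclusion–exclusion:
Individual areas: |zone P| = 14, |zone Q| = 10.
|zone P∩zone Q|: x∈[4,6], y∈[5,6] → 2·1 = 2.
|zone P ∪ zone Q| = 24 − 2 = 22.00.

22.00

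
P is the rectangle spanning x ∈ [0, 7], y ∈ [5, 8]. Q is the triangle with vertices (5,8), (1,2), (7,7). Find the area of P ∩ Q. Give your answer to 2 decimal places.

The intersection is the polygon with vertices (3,5), (5,8), (7,7), (4.6,5).
By the shoelace formula its area is 5.60.

5.60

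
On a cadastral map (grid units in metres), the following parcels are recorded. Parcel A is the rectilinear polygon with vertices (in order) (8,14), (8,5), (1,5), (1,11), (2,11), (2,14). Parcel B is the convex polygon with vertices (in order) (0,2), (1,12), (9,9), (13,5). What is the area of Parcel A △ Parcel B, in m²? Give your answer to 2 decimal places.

|Parcel A| = 60, |Parcel B| = 73.5, |Parcel A∩Parcel B| = 39.
|Parcel A △ Parcel B| = |Parcel A| + |Parcel B| − 2·|Parcel A∩Parcel B| = 60 + 73.5 − 78 = 55.50.

55.50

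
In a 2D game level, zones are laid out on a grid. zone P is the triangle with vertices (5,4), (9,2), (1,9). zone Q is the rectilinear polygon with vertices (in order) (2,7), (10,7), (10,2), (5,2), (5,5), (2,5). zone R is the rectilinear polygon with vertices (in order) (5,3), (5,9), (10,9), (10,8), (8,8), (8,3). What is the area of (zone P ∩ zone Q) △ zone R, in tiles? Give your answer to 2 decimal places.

19.77

|zone P ∩ zone Q| = 4.9143.
|(zone P ∩ zone Q) ∩ zone R| = 2.5714.
|(zone P ∩ zone Q) △ zone R| = 4.9143 + 20 − 5.1429 = 19.77.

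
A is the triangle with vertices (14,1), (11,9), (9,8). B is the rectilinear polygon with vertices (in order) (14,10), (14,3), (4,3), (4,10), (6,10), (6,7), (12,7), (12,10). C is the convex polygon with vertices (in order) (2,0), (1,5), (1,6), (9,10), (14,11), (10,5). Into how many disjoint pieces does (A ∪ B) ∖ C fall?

2

(A ∪ B) ∖ C splits into 2 disjoint pieces (area 23.2952, area 4).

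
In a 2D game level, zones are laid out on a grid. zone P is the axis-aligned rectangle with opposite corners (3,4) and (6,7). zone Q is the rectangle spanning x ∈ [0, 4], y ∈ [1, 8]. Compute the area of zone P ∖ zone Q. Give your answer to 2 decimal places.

|zone P∩zone Q|: x∈[3,4], y∈[4,7] → 1·3 = 3.
|zone P| = 9.
|zone P ∖ zone Q| = |zone P| − |zone P∩zone Q| = 9 − 3 = 6.00.

6.00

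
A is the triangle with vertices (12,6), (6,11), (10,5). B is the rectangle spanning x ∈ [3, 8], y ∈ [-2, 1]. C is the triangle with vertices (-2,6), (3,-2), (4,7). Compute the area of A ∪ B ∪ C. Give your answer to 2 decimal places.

By inclusion–exclusion:
Individual areas: |A| = 8, |B| = 15, |C| = 26.5.
|A∩B| = 0.
|A∩C| = 0.
|B∩C| = 0.5.
|A∩B∩C| = 0.
|A ∪ B ∪ C| = 49.5 − 0.5 + 0 = 49.00.

49.00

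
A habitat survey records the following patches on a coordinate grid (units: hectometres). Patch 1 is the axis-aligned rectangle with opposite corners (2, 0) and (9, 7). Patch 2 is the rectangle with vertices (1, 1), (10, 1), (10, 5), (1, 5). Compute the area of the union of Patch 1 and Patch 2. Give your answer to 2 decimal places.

By inclusion–exclusion:
Individual areas: |Patch 1| = 49, |Patch 2| = 36.
|Patch 1∩Patch 2|: x∈[2,9], y∈[1,5] → 7·4 = 28.
|Patch 1 ∪ Patch 2| = 85 − 28 = 57.00.

57.00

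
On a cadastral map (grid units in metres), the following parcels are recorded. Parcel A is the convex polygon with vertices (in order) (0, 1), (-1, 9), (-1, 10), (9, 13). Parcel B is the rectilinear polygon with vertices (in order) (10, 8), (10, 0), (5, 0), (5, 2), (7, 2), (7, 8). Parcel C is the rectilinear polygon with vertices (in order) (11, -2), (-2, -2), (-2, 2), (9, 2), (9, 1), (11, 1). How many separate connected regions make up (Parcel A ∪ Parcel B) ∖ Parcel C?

2

(Parcel A ∪ Parcel B) ∖ Parcel C splits into 2 disjoint pieces (area 46.5625, area 19).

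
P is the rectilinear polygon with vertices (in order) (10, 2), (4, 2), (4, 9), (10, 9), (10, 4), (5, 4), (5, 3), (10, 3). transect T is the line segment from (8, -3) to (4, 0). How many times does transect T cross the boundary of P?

The segment lies entirely outside P and never meets its boundary.

0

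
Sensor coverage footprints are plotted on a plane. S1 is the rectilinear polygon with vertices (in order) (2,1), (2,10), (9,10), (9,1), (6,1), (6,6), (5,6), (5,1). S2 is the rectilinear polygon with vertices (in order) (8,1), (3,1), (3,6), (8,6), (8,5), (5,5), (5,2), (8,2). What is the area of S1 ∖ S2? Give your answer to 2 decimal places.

|S1| = 58, |S1∩S2| = 14.
|S1 ∖ S2| = |S1| − |S1∩S2| = 58 − 14 = 44.00.

44.00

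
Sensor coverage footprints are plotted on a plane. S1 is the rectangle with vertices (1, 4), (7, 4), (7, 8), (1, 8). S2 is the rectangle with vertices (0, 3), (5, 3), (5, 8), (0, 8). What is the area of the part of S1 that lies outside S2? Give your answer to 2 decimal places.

8.00

|S1∩S2|: x∈[1,5], y∈[4,8] → 4·4 = 16.
|S1| = 24.
|S1 ∖ S2| = |S1| − |S1∩S2| = 24 − 16 = 8.00.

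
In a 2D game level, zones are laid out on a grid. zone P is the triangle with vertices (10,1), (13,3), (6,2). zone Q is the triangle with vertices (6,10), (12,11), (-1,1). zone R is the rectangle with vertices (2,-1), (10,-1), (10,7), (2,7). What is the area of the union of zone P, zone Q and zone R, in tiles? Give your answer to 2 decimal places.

By inclusion–exclusion:
Individual areas: |zone P| = 5.5, |zone Q| = 23.5, |zone R| = 64.
|zone P∩zone Q| = 0.
|zone P∩zone R| = 3.1429.
|zone Q∩zone R| = 7.0758.
|zone P∩zone Q∩zone R| = 0.
|zone P ∪ zone Q ∪ zone R| = 93 − 10.2187 + 0 = 82.78.

82.78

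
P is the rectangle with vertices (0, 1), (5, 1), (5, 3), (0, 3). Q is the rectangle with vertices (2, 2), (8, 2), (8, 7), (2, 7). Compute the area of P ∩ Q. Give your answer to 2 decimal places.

3.00

|P∩Q|: x∈[2,5], y∈[2,3] → 3·1 = 3.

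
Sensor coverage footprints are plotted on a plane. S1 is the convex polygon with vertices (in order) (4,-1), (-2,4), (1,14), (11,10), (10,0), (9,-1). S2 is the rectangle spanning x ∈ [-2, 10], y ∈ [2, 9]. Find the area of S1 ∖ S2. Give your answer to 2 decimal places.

|S1| = 138.5, |S1∩S2| = 77.85.
|S1 ∖ S2| = |S1| − |S1∩S2| = 138.5 − 77.85 = 60.65.

60.65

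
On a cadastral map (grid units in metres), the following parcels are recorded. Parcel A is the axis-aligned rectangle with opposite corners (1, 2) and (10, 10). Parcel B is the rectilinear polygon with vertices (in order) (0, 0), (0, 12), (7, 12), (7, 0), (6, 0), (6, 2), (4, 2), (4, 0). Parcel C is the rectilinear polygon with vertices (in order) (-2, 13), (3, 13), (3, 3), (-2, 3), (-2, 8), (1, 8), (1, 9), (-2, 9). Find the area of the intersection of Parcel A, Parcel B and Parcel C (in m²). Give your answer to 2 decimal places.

The intersection is the polygon with vertices (1,8), (1,9), (1,10), (3,10), (3,3), (1,3).
By the shoelace formula its area is 14.00.

14.00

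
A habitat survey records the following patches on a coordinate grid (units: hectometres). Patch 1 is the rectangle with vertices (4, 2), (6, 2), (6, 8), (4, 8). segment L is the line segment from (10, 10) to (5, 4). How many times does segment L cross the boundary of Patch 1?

1

The segment meets the boundary at (6,5.2).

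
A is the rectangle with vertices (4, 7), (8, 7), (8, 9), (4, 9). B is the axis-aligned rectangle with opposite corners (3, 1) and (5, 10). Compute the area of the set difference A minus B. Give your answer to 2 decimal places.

|A∩B|: x∈[4,5], y∈[7,9] → 1·2 = 2.
|A| = 8.
|A ∖ B| = |A| − |A∩B| = 8 − 2 = 6.00.

6.00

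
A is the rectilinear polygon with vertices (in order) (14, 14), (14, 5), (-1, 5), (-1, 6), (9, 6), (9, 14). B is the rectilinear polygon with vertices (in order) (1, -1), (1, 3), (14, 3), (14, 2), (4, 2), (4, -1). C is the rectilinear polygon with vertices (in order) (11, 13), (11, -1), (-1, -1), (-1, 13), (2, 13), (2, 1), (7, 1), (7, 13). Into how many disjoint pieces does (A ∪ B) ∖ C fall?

4

(A ∪ B) ∖ C splits into 4 disjoint pieces (area 29, area 5, area 7, area 3).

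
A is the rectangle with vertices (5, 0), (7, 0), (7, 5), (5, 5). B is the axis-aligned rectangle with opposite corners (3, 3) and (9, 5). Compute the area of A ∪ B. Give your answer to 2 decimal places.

18.00

By inclusion–exclusion:
Individual areas: |A| = 10, |B| = 12.
|A∩B|: x∈[5,7], y∈[3,5] → 2·2 = 4.
|A ∪ B| = 22 − 4 = 18.00.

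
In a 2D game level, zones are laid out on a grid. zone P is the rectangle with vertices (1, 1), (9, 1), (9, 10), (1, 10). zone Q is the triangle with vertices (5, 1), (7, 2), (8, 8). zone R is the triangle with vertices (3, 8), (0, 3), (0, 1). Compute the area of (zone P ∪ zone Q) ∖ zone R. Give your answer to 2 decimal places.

70.67

|zone P ∪ zone Q| = 72.
|(zone P ∪ zone Q) ∩ zone R| = 1.3333.
|(zone P ∪ zone Q) ∖ zone R| = 72 − 1.3333 = 70.67.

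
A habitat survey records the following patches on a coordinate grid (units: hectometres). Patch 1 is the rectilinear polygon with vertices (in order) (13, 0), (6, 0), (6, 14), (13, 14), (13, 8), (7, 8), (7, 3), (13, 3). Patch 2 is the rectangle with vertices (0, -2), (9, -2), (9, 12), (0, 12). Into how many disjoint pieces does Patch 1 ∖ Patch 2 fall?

2

Patch 1 ∖ Patch 2 splits into 2 disjoint pieces (area 12, area 30).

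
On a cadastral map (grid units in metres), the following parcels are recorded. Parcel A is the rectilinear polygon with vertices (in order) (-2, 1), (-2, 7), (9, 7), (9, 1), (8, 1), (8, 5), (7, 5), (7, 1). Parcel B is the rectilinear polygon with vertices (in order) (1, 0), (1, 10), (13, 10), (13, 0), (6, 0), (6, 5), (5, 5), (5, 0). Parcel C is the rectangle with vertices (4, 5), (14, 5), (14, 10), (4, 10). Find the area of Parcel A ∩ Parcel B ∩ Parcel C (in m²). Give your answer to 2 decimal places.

The intersection is the polygon with vertices (9,5), (8,5), (7,5), (6,5), (5,5), (4,5), (4,7), (9,7).
By the shoelace formula its area is 10.00.

10.00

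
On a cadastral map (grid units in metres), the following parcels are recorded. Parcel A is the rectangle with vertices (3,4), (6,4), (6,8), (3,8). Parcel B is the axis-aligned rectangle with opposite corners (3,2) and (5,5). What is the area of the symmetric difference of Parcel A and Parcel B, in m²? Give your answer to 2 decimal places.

14.00

|Parcel A∩Parcel B|: x∈[3,5], y∈[4,5] → 2·1 = 2.
|Parcel A △ Parcel B| = |Parcel A| + |Parcel B| − 2·|Parcel A∩Parcel B| = 12 + 6 − 4 = 14.00.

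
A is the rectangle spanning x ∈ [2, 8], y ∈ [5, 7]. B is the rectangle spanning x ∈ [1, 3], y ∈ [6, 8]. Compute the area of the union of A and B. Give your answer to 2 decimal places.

15.00

By inclusion–exclusion:
Individual areas: |A| = 12, |B| = 4.
|A∩B|: x∈[2,3], y∈[6,7] → 1·1 = 1.
|A ∪ B| = 16 − 1 = 15.00.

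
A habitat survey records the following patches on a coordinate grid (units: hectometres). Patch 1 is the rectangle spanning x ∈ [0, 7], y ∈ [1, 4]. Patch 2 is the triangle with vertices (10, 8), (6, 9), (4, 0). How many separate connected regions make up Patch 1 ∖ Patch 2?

2

Patch 1 ∖ Patch 2 splits into 2 disjoint pieces (area 3.375, area 13.6667).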